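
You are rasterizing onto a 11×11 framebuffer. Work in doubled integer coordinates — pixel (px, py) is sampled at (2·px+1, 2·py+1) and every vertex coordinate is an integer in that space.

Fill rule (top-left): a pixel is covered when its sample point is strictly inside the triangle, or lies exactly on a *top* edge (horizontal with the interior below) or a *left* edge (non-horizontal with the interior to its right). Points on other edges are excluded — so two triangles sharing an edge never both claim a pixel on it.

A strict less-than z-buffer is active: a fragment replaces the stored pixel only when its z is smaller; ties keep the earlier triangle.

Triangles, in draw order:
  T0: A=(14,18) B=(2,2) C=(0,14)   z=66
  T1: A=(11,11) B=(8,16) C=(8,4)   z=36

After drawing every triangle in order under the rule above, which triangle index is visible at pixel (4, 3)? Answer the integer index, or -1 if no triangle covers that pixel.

T0:
  2·area = 176  (B↔C swapped to make it positive)
  edge (14, 18)→(0, 14): d=(-14,-4) top-left  bias=+0
  edge (0, 14)→(2, 2): d=(2,-12) top-left  bias=+0
  edge (2, 2)→(14, 18): d=(12,16) right/bottom  bias=-1
    (1,2)@(3, 5): e=[138,18,20] → #
    (2,2)@(5, 5): e=[146,42,-12] → ·
    (1,3)@(3, 7): e=[110,22,44] → #
    (2,3)@(5, 7): e=[118,46,12] → #
    (3,3)@(7, 7): e=[126,70,-20] → ·
    (0,4)@(1, 9): e=[74,2,100] → #
    (3,4)@(7, 9): e=[98,74,4] → #
    (4,4)@(9, 9): e=[106,98,-28] → ·
    (0,5)@(1, 11): e=[46,6,124] → #
    (4,5)@(9, 11): e=[78,102,-4] → ·
    (0,6)@(1, 13): e=[18,10,148] → #
    (4,6)@(9, 13): e=[50,106,20] → #
  covered (22 px):
    · · · · · · · · · · ·
    · · · · · · · · · · ·
    · # · · · · · · · · ·
    · # # · · · · · · · ·
    # # # # · · · · · · ·
    # # # # · · · · · · ·
    # # # # # · · · · · ·
    · · # # # # · · · · ·
    · · · · · # # · · · ·
    · · · · · · · · · · ·
    · · · · · · · · · · ·
T1:
  2·area = 36
  edge (11, 11)→(8, 16): d=(-3,5) right/bottom  bias=-1
  edge (8, 16)→(8, 4): d=(0,-12) top-left  bias=+0
  edge (8, 4)→(11, 11): d=(3,7) right/bottom  bias=-1
    (8,0)@(17, 1): e=[0,108,-72] → ·  [on edge]
    (4,3)@(9, 7): e=[22,12,2] → #
    (5,3)@(11, 7): e=[12,36,-12] → ·
    (4,4)@(9, 9): e=[16,12,8] → #
    (5,4)@(11, 9): e=[6,36,-6] → ·
    (4,5)@(9, 11): e=[10,12,14] → #
    (5,5)@(11, 11): e=[0,36,0] → ·  [on edge]
    (4,6)@(9, 13): e=[4,12,20] → #
    (5,6)@(11, 13): e=[-6,36,6] → ·
    (4,7)@(9, 15): e=[-2,12,26] → ·
    (2,10)@(5, 21): e=[0,-36,72] → ·  [on edge]
  covered (4 px):
    · · · · · · · · · · ·
    · · · · · · · · · · ·
    · · · · · · · · · · ·
    · · · · # · · · · · ·
    · · · · # · · · · · ·
    · · · · # · · · · · ·
    · · · · # · · · · · ·
    · · · · · · · · · · ·
    · · · · · · · · · · ·
    · · · · · · · · · · ·
    · · · · · · · · · · ·

Z-buffer (winner per pixel, '.' = empty):
  . . . . . . . . . . .
  . . . . . . . . . . .
  . 0 . . . . . . . . .
  . 0 0 . 1 . . . . . .
  0 0 0 0 1 . . . . . .
  0 0 0 0 1 . . . . . .
  0 0 0 0 1 . . . . . .
  . . 0 0 0 0 . . . . .
  . . . . . 0 0 . . . .
  . . . . . . . . . . .
  . . . . . . . . . . .

Answer: 1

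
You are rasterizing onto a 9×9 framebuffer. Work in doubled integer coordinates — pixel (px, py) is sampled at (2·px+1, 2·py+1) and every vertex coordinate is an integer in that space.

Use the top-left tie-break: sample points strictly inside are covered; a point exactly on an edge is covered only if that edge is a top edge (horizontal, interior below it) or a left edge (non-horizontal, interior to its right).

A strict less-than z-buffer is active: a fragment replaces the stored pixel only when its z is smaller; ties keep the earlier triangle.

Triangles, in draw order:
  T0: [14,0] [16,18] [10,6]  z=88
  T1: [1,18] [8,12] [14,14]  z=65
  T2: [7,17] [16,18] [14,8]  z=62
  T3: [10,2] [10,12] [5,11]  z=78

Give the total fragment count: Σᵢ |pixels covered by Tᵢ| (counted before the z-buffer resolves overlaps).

T0:
  2·area = 84
  edge (14, 0)→(16, 18): d=(2,18) right/bottom  bias=-1
  edge (16, 18)→(10, 6): d=(-6,-12) top-left  bias=+0
  edge (10, 6)→(14, 0): d=(4,-6) top-left  bias=+0
    (6,1)@(13, 3): e=[24,54,6] → X
    (7,1)@(15, 3): e=[-12,78,18] → .
    (5,2)@(11, 5): e=[64,18,2] → X
    (7,2)@(15, 5): e=[-8,66,26] → .
    (5,3)@(11, 7): e=[68,6,10] → X
    (7,3)@(15, 7): e=[-4,54,34] → .
    (5,4)@(11, 9): e=[72,-6,18] → .
    (6,4)@(13, 9): e=[36,18,30] → X
    (7,4)@(15, 9): e=[0,42,42] → .  [on edge]
    (6,5)@(13, 11): e=[40,6,38] → X
    (7,5)@(15, 11): e=[4,30,50] → X
    (8,5)@(17, 11): e=[-32,54,62] → .
  covered (10 px):
    . . . . . . . . .
    . . . . . . X . .
    . . . . . X X . .
    . . . . . X X . .
    . . . . . . X . .
    . . . . . . X X .
    . . . . . . . X .
    . . . . . . . X .
    . . . . . . . . .
T1:
  2·area = 50
  edge (1, 18)→(8, 12): d=(7,-6) top-left  bias=+0
  edge (8, 12)→(14, 14): d=(6,2) right/bottom  bias=-1
  edge (14, 14)→(1, 18): d=(-13,4) right/bottom  bias=-1
    (2,5)@(5, 11): e=[-25,0,75] → .  [on edge]
    (3,6)@(7, 13): e=[1,8,41] → X
    (4,6)@(9, 13): e=[13,4,33] → X
    (5,6)@(11, 13): e=[25,0,25] → .  [on edge]
    (2,7)@(5, 15): e=[3,24,23] → X
    (5,7)@(11, 15): e=[39,12,-1] → .
    (8,7)@(17, 15): e=[75,0,-25] → .  [on edge]
    (1,8)@(3, 17): e=[5,40,5] → X
    (2,8)@(5, 17): e=[17,36,-3] → .
    (3,8)@(7, 17): e=[29,32,-11] → .
    (4,8)@(9, 17): e=[41,28,-19] → .
  covered (6 px):
    . . . . . . . . .
    . . . . . . . . .
    . . . . . . . . .
    . . . . . . . . .
    . . . . . . . . .
    . . . . . . . . .
    . . . X X . . . .
    . . X X X . . . .
    . X . . . . . . .
T2:
  2·area = 88  (B↔C swapped to make it positive)
  edge (7, 17)→(14, 8): d=(7,-9) top-left  bias=+0
  edge (14, 8)→(16, 18): d=(2,10) right/bottom  bias=-1
  edge (16, 18)→(7, 17): d=(-9,-1) top-left  bias=+0
    (6,1)@(13, 3): e=[-44,0,132] → .  [on edge]
    (6,5)@(13, 11): e=[12,16,60] → X
    (7,5)@(15, 11): e=[30,-4,62] → .
    (5,6)@(11, 13): e=[8,40,40] → X
    (7,6)@(15, 13): e=[44,0,44] → .  [on edge]
    (4,7)@(9, 15): e=[4,64,20] → X
    (7,7)@(15, 15): e=[58,4,26] → X
    (8,7)@(17, 15): e=[76,-16,28] → .
    (3,8)@(7, 17): e=[0,88,0] → X  [on edge]
    (8,8)@(17, 17): e=[90,-12,10] → .
  covered (12 px):
    . . . . . . . . .
    . . . . . . . . .
    . . . . . . . . .
    . . . . . . . . .
    . . . . . . . . .
    . . . . . . X . .
    . . . . . X X . .
    . . . . X X X X .
    . . . X X X X X .
T3:
  2·area = 50
  edge (10, 2)→(10, 12): d=(0,10) right/bottom  bias=-1
  edge (10, 12)→(5, 11): d=(-5,-1) top-left  bias=+0
  edge (5, 11)→(10, 2): d=(5,-9) top-left  bias=+0
    (4,2)@(9, 5): e=[10,34,6] → X
    (5,2)@(11, 5): e=[-10,36,24] → .
    (4,3)@(9, 7): e=[10,24,16] → X
    (5,3)@(11, 7): e=[-10,26,34] → .
    (3,4)@(7, 9): e=[30,12,8] → X
    (5,4)@(11, 9): e=[-10,16,44] → .
    (2,5)@(5, 11): e=[50,0,0] → X  [on edge]
    (5,5)@(11, 11): e=[-10,6,54] → .
    (2,6)@(5, 13): e=[50,-10,10] → .
    (3,6)@(7, 13): e=[30,-8,28] → .
    (4,6)@(9, 13): e=[10,-6,46] → .
    (7,6)@(15, 13): e=[-50,0,100] → .  [on edge]
  covered (7 px):
    . . . . . . . . .
    . . . . . . . . .
    . . . . X . . . .
    . . . . X . . . .
    . . . X X . . . .
    . . X X X . . . .
    . . . . . . . . .
    . . . . . . . . .
    . . . . . . . . .

Answer: 35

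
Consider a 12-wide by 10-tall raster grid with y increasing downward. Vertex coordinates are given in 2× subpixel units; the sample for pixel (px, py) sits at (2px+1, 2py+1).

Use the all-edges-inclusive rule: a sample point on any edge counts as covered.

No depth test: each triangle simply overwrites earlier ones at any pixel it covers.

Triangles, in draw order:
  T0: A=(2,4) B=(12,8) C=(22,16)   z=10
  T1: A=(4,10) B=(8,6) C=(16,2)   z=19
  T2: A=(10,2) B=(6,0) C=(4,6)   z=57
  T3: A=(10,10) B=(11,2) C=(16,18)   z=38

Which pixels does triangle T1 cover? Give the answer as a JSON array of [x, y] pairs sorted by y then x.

T0:
  2·area = 40
  edge (2, 4)→(12, 8): d=(10,4) inclusive
  edge (12, 8)→(22, 16): d=(10,8) inclusive
  edge (22, 16)→(2, 4): d=(-20,-12) inclusive
    (3,3)@(7, 7): e=[10,30,0] → #  [on edge]
    (4,3)@(9, 7): e=[2,14,24] → #
    (5,3)@(11, 7): e=[-6,-2,48] → ·
    (3,4)@(7, 9): e=[30,50,-40] → ·
    (4,4)@(9, 9): e=[22,34,-16] → ·
    (5,4)@(11, 9): e=[14,18,8] → #
    (6,4)@(13, 9): e=[6,2,32] → #
    (7,4)@(15, 9): e=[-2,-14,56] → ·
    (5,5)@(11, 11): e=[34,38,-32] → ·
    (6,5)@(13, 11): e=[26,22,-8] → ·
    (7,5)@(15, 11): e=[18,6,16] → #
    (8,5)@(17, 11): e=[10,-10,40] → ·
    (8,6)@(17, 13): e=[30,10,0] → #  [on edge]
  covered (6 px):
    · · · · · · · · · · · ·
    · · · · · · · · · · · ·
    · · · · · · · · · · · ·
    · · · # # · · · · · · ·
    · · · · · # # · · · · ·
    · · · · · · · # · · · ·
    · · · · · · · · # · · ·
    · · · · · · · · · · · ·
    · · · · · · · · · · · ·
    · · · · · · · · · · · ·
T1:
  2·area = 16
  edge (4, 10)→(8, 6): d=(4,-4) inclusive
  edge (8, 6)→(16, 2): d=(8,-4) inclusive
  edge (16, 2)→(4, 10): d=(-12,8) inclusive
    (6,0)@(13, 1): e=[0,-20,36] → ·  [on edge]
    (5,1)@(11, 3): e=[0,-12,28] → ·  [on edge]
    (4,2)@(9, 5): e=[0,-4,20] → ·  [on edge]
    (5,2)@(11, 5): e=[8,4,4] → #
    (6,2)@(13, 5): e=[16,12,-12] → ·
    (3,3)@(7, 7): e=[0,4,12] → #  [on edge]
    (4,3)@(9, 7): e=[8,12,-4] → ·
    (5,3)@(11, 7): e=[16,20,-20] → ·
    (2,4)@(5, 9): e=[0,12,4] → #  [on edge]
    (3,4)@(7, 9): e=[8,20,-12] → ·
    (1,5)@(3, 11): e=[0,20,-4] → ·  [on edge]
    (2,5)@(5, 11): e=[8,28,-20] → ·
    (0,6)@(1, 13): e=[0,28,-12] → ·  [on edge]
  covered (3 px):
    · · · · · · · · · · · ·
    · · · · · · · · · · · ·
    · · · · · # · · · · · ·
    · · · # · · · · · · · ·
    · · # · · · · · · · · ·
    · · · · · · · · · · · ·
    · · · · · · · · · · · ·
    · · · · · · · · · · · ·
    · · · · · · · · · · · ·
    · · · · · · · · · · · ·
T2:
  2·area = 28  (B↔C swapped to make it positive)
  edge (10, 2)→(4, 6): d=(-6,4) inclusive
  edge (4, 6)→(6, 0): d=(2,-6) inclusive
  edge (6, 0)→(10, 2): d=(4,2) inclusive
    (3,0)@(7, 1): e=[18,8,2] → #
    (4,0)@(9, 1): e=[10,20,-2] → ·
    (2,1)@(5, 3): e=[14,0,14] → #  [on edge]
    (4,1)@(9, 3): e=[-2,24,6] → ·
    (2,2)@(5, 5): e=[2,4,22] → #
    (3,2)@(7, 5): e=[-6,16,18] → ·
    (2,3)@(5, 7): e=[-10,8,30] → ·
    (1,4)@(3, 9): e=[-14,0,42] → ·  [on edge]
    (0,7)@(1, 15): e=[-42,0,70] → ·  [on edge]
  covered (4 px):
    · · · # · · · · · · · ·
    · · # # · · · · · · · ·
    · · # · · · · · · · · ·
    · · · · · · · · · · · ·
    · · · · · · · · · · · ·
    · · · · · · · · · · · ·
    · · · · · · · · · · · ·
    · · · · · · · · · · · ·
    · · · · · · · · · · · ·
    · · · · · · · · · · · ·
T3:
  2·area = 56
  edge (10, 10)→(11, 2): d=(1,-8) inclusive
  edge (11, 2)→(16, 18): d=(5,16) inclusive
  edge (16, 18)→(10, 10): d=(-6,-8) inclusive
    (5,1)@(11, 3): e=[1,5,50] → #
    (6,1)@(13, 3): e=[17,-27,66] → ·
    (5,2)@(11, 5): e=[3,15,38] → #
    (6,2)@(13, 5): e=[19,-17,54] → ·
    (5,3)@(11, 7): e=[5,25,26] → #
    (6,3)@(13, 7): e=[21,-7,42] → ·
    (5,4)@(11, 9): e=[7,35,14] → #
    (6,4)@(13, 9): e=[23,3,30] → #
    (7,4)@(15, 9): e=[39,-29,46] → ·
    (5,5)@(11, 11): e=[9,45,2] → #
    (7,5)@(15, 11): e=[41,-19,34] → ·
    (5,6)@(11, 13): e=[11,55,-10] → ·
  covered (9 px):
    · · · · · · · · · · · ·
    · · · · · # · · · · · ·
    · · · · · # · · · · · ·
    · · · · · # · · · · · ·
    · · · · · # # · · · · ·
    · · · · · # # · · · · ·
    · · · · · · # · · · · ·
    · · · · · · · # · · · ·
    · · · · · · · · · · · ·
    · · · · · · · · · · · ·

Final: [[5,2],[3,3],[2,4]]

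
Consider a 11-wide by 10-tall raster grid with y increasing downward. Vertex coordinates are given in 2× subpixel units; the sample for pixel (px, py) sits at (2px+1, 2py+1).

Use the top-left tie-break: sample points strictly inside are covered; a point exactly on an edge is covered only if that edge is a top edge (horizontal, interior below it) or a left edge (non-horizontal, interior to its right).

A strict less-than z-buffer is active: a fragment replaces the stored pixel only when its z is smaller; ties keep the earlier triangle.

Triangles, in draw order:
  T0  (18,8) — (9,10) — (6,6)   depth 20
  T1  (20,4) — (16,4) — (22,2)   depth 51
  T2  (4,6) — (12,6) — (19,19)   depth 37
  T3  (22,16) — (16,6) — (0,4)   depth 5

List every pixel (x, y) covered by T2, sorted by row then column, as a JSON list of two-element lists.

T0:
  2·area = 42
  edge (18, 8)→(9, 10): d=(-9,2) right/bottom  bias=-1
  edge (9, 10)→(6, 6): d=(-3,-4) top-left  bias=+0
  edge (6, 6)→(18, 8): d=(12,2) right/bottom  bias=-1
    (3,3)@(7, 7): e=[31,1,10] → X
    (4,3)@(9, 7): e=[27,9,6] → X
    (5,3)@(11, 7): e=[23,17,2] → X
    (6,3)@(13, 7): e=[19,25,-2] → .
    (3,4)@(7, 9): e=[13,-5,34] → .
    (4,4)@(9, 9): e=[9,3,30] → X
    (6,4)@(13, 9): e=[1,19,22] → X
    (7,4)@(15, 9): e=[-3,27,18] → .
    (4,5)@(9, 11): e=[-9,-3,54] → .
    (5,5)@(11, 11): e=[-13,5,50] → .
    (6,5)@(13, 11): e=[-17,13,46] → .
  covered (6 px):
    . . . . . . . . . . .
    . . . . . . . . . . .
    . . . . . . . . . . .
    . . . X X X . . . . .
    . . . . X X X . . . .
    . . . . . . . . . . .
    . . . . . . . . . . .
    . . . . . . . . . . .
    . . . . . . . . . . .
    . . . . . . . . . . .
T1:
  2·area = 8
  edge (20, 4)→(16, 4): d=(-4,0) right/bottom  bias=-1
  edge (16, 4)→(22, 2): d=(6,-2) top-left  bias=+0
  edge (22, 2)→(20, 4): d=(-2,2) right/bottom  bias=-1
    (9,1)@(19, 3): e=[4,0,4] → X  [on edge]
    (10,1)@(21, 3): e=[4,4,0] → .  [on edge]
    (6,2)@(13, 5): e=[-4,0,12] → .  [on edge]
    (9,2)@(19, 5): e=[-4,12,0] → .  [on edge]
    (3,3)@(7, 7): e=[-12,0,20] → .  [on edge]
    (8,3)@(17, 7): e=[-12,20,0] → .  [on edge]
    (0,4)@(1, 9): e=[-20,0,28] → .  [on edge]
    (7,4)@(15, 9): e=[-20,28,0] → .  [on edge]
    (6,5)@(13, 11): e=[-28,36,0] → .  [on edge]
    (5,6)@(11, 13): e=[-36,44,0] → .  [on edge]
    (4,7)@(9, 15): e=[-44,52,0] → .  [on edge]
    (3,8)@(7, 17): e=[-52,60,0] → .  [on edge]
    (2,9)@(5, 19): e=[-60,68,0] → .  [on edge]
  covered (1 px):
    . . . . . . . . . . .
    . . . . . . . . . X .
    . . . . . . . . . . .
    . . . . . . . . . . .
    . . . . . . . . . . .
    . . . . . . . . . . .
    . . . . . . . . . . .
    . . . . . . . . . . .
    . . . . . . . . . . .
    . . . . . . . . . . .
T2:
  2·area = 104
  edge (4, 6)→(12, 6): d=(8,0) top-left  bias=+0
  edge (12, 6)→(19, 19): d=(7,13) right/bottom  bias=-1
  edge (19, 19)→(4, 6): d=(-15,-13) top-left  bias=+0
    (3,3)@(7, 7): e=[8,72,24] → X
    (4,3)@(9, 7): e=[8,46,50] → X
    (5,3)@(11, 7): e=[8,20,76] → X
    (6,3)@(13, 7): e=[8,-6,102] → .
    (3,4)@(7, 9): e=[24,86,-6] → .
    (4,4)@(9, 9): e=[24,60,20] → X
    (6,4)@(13, 9): e=[24,8,72] → X
    (7,4)@(15, 9): e=[24,-18,98] → .
    (4,5)@(9, 11): e=[40,74,-10] → .
    (5,5)@(11, 11): e=[40,48,16] → X
    (7,5)@(15, 11): e=[40,-4,68] → .
    (5,6)@(11, 13): e=[56,62,-14] → .
    (9,9)@(19, 19): e=[104,0,0] → .  [on edge]
  covered (12 px):
    . . . . . . . . . . .
    . . . . . . . . . . .
    . . . . . . . . . . .
    . . . X X X . . . . .
    . . . . X X X . . . .
    . . . . . X X . . . .
    . . . . . . X X . . .
    . . . . . . . X . . .
    . . . . . . . . X . .
    . . . . . . . . . . .
T3:
  2·area = 148  (B↔C swapped to make it positive)
  edge (22, 16)→(0, 4): d=(-22,-12) top-left  bias=+0
  edge (0, 4)→(16, 6): d=(16,2) right/bottom  bias=-1
  edge (16, 6)→(22, 16): d=(6,10) right/bottom  bias=-1
    (6,0)@(13, 1): e=[222,-74,0] → .  [on edge]
    (1,2)@(3, 5): e=[14,10,124] → X
    (2,2)@(5, 5): e=[38,6,104] → X
    (3,2)@(7, 5): e=[62,2,84] → X
    (4,2)@(9, 5): e=[86,-2,64] → .
    (1,3)@(3, 7): e=[-30,42,136] → .
    (2,3)@(5, 7): e=[-6,38,116] → .
    (3,3)@(7, 7): e=[18,34,96] → X
    (4,3)@(9, 7): e=[42,30,76] → X
    (5,3)@(11, 7): e=[66,26,56] → X
    (6,3)@(13, 7): e=[90,22,36] → X
    (7,3)@(15, 7): e=[114,18,16] → X
    (9,5)@(19, 11): e=[74,74,0] → .  [on edge]
  covered (18 px):
    . . . . . . . . . . .
    . . . . . . . . . . .
    . X X X . . . . . . .
    . . . X X X X X . . .
    . . . . . X X X X . .
    . . . . . . X X X . .
    . . . . . . . . X X .
    . . . . . . . . . . X
    . . . . . . . . . . .
    . . . . . . . . . . .

Final: [[3,3],[4,3],[5,3],[4,4],[5,4],[6,4],[5,5],[6,5],[6,6],[7,6],[7,7],[8,8]]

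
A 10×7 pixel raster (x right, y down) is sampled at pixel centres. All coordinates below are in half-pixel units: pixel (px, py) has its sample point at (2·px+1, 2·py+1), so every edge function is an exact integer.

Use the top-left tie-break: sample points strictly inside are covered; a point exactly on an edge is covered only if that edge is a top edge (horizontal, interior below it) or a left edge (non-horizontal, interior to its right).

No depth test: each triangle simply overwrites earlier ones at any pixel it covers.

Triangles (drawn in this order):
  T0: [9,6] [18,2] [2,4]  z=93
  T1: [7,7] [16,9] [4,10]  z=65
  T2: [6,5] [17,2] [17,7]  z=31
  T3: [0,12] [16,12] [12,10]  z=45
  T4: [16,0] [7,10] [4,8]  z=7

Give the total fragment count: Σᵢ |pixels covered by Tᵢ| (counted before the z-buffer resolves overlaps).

T0:
  2·area = 46  (B↔C swapped to make it positive)
  edge (9, 6)→(2, 4): d=(-7,-2) top-left  bias=+0
  edge (2, 4)→(18, 2): d=(16,-2) top-left  bias=+0
  edge (18, 2)→(9, 6): d=(-9,4) right/bottom  bias=-1
    (5,1)@(11, 3): e=[25,2,19] → █
    (6,1)@(13, 3): e=[29,6,11] → █
    (7,1)@(15, 3): e=[33,10,3] → █
    (8,1)@(17, 3): e=[37,14,-5] → ·
    (3,2)@(7, 5): e=[3,26,17] → █
    (4,2)@(9, 5): e=[7,30,9] → █
    (6,2)@(13, 5): e=[15,38,-7] → ·
    (7,2)@(15, 5): e=[19,42,-15] → ·
    (3,3)@(7, 7): e=[-11,58,-1] → ·
    (4,3)@(9, 7): e=[-7,62,-9] → ·
    (5,3)@(11, 7): e=[-3,66,-17] → ·
  covered (6 px):
    · · · · · · · · · ·
    · · · · · █ █ █ · ·
    · · · █ █ █ · · · ·
    · · · · · · · · · ·
    · · · · · · · · · ·
    · · · · · · · · · ·
    · · · · · · · · · ·
T1:
  2·area = 33
  edge (7, 7)→(16, 9): d=(9,2) right/bottom  bias=-1
  edge (16, 9)→(4, 10): d=(-12,1) right/bottom  bias=-1
  edge (4, 10)→(7, 7): d=(3,-3) top-left  bias=+0
    (6,0)@(13, 1): e=[-66,99,0] → ·  [on edge]
    (5,1)@(11, 3): e=[-44,77,0] → ·  [on edge]
    (4,2)@(9, 5): e=[-22,55,0] → ·  [on edge]
    (3,3)@(7, 7): e=[0,33,0] → ·  [on edge]
    (2,4)@(5, 9): e=[22,11,0] → █  [on edge]
    (3,4)@(7, 9): e=[18,9,6] → █
    (4,4)@(9, 9): e=[14,7,12] → █
    (5,4)@(11, 9): e=[10,5,18] → █
    (6,4)@(13, 9): e=[6,3,24] → █
    (7,4)@(15, 9): e=[2,1,30] → █
    (8,4)@(17, 9): e=[-2,-1,36] → ·
    (1,5)@(3, 11): e=[44,-11,0] → ·  [on edge]
    (0,6)@(1, 13): e=[66,-33,0] → ·  [on edge]
  covered (6 px):
    · · · · · · · · · ·
    · · · · · · · · · ·
    · · · · · · · · · ·
    · · · · · · · · · ·
    · · █ █ █ █ █ █ · ·
    · · · · · · · · · ·
    · · · · · · · · · ·
T2:
  2·area = 55
  edge (6, 5)→(17, 2): d=(11,-3) top-left  bias=+0
  edge (17, 2)→(17, 7): d=(0,5) right/bottom  bias=-1
  edge (17, 7)→(6, 5): d=(-11,-2) top-left  bias=+0
    (8,0)@(17, 1): e=[-11,0,66] → ·  [on edge]
    (7,1)@(15, 3): e=[5,10,40] → █
    (8,1)@(17, 3): e=[11,0,44] → ·  [on edge]
    (3,2)@(7, 5): e=[3,50,2] → █
    (4,2)@(9, 5): e=[9,40,6] → █
    (5,2)@(11, 5): e=[15,30,10] → █
    (6,2)@(13, 5): e=[21,20,14] → █
    (8,2)@(17, 5): e=[33,0,22] → ·  [on edge]
    (3,3)@(7, 7): e=[25,50,-20] → ·
    (4,3)@(9, 7): e=[31,40,-16] → ·
    (5,3)@(11, 7): e=[37,30,-12] → ·
    (6,3)@(13, 7): e=[43,20,-8] → ·
    (8,3)@(17, 7): e=[55,0,0] → ·  [on edge]
    (8,4)@(17, 9): e=[77,0,-22] → ·  [on edge]
    (8,5)@(17, 11): e=[99,0,-44] → ·  [on edge]
    (8,6)@(17, 13): e=[121,0,-66] → ·  [on edge]
  covered (6 px):
    · · · · · · · · · ·
    · · · · · · · █ · ·
    · · · █ █ █ █ █ · ·
    · · · · · · · · · ·
    · · · · · · · · · ·
    · · · · · · · · · ·
    · · · · · · · · · ·
T3:
  2·area = 32  (B↔C swapped to make it positive)
  edge (0, 12)→(12, 10): d=(12,-2) top-left  bias=+0
  edge (12, 10)→(16, 12): d=(4,2) right/bottom  bias=-1
  edge (16, 12)→(0, 12): d=(-16,0) right/bottom  bias=-1
    (3,5)@(7, 11): e=[2,14,16] → █
    (4,5)@(9, 11): e=[6,10,16] → █
    (5,5)@(11, 11): e=[10,6,16] → █
    (6,5)@(13, 11): e=[14,2,16] → █
    (7,5)@(15, 11): e=[18,-2,16] → ·
    (3,6)@(7, 13): e=[26,22,-16] → ·
    (4,6)@(9, 13): e=[30,18,-16] → ·
    (5,6)@(11, 13): e=[34,14,-16] → ·
    (6,6)@(13, 13): e=[38,10,-16] → ·
  covered (4 px):
    · · · · · · · · · ·
    · · · · · · · · · ·
    · · · · · · · · · ·
    · · · · · · · · · ·
    · · · · · · · · · ·
    · · · █ █ █ █ · · ·
    · · · · · · · · · ·
T4:
  2·area = 48
  edge (16, 0)→(7, 10): d=(-9,10) right/bottom  bias=-1
  edge (7, 10)→(4, 8): d=(-3,-2) top-left  bias=+0
  edge (4, 8)→(16, 0): d=(12,-8) top-left  bias=+0
    (7,0)@(15, 1): e=[1,43,4] → █
    (8,0)@(17, 1): e=[-19,47,20] → ·
    (6,1)@(13, 3): e=[3,33,12] → █
    (7,1)@(15, 3): e=[-17,37,28] → ·
    (4,2)@(9, 5): e=[25,19,4] → █
    (5,2)@(11, 5): e=[5,23,20] → █
    (6,2)@(13, 5): e=[-15,27,36] → ·
    (3,3)@(7, 7): e=[27,9,12] → █
    (5,3)@(11, 7): e=[-13,17,44] → ·
    (3,4)@(7, 9): e=[9,3,36] → █
    (4,4)@(9, 9): e=[-11,7,52] → ·
    (3,5)@(7, 11): e=[-9,-3,60] → ·
  covered (7 px):
    · · · · · · · █ · ·
    · · · · · · █ · · ·
    · · · · █ █ · · · ·
    · · · █ █ · · · · ·
    · · · █ · · · · · ·
    · · · · · · · · · ·
    · · · · · · · · · ·

Final: 29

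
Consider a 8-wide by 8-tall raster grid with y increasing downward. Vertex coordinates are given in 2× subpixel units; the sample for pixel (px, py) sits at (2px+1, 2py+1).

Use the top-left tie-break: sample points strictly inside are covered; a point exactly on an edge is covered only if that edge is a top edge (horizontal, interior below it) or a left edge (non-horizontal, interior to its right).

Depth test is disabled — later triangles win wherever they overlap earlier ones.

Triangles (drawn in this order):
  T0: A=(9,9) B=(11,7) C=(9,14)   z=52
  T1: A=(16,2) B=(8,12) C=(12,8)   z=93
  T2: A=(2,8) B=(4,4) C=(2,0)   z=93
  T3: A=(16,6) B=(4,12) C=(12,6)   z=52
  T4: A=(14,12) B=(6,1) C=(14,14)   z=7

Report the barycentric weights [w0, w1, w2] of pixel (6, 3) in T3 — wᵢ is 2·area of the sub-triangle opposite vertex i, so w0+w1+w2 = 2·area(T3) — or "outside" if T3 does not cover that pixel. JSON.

T0:
  2·area = 10
  edge (9, 9)→(11, 7): d=(2,-2) top-left  bias=+0
  edge (11, 7)→(9, 14): d=(-2,7) right/bottom  bias=-1
  edge (9, 14)→(9, 9): d=(0,-5) top-left  bias=+0
    (4,0)@(9, 1): e=[-16,26,0] → ·  [on edge]
    (4,1)@(9, 3): e=[-12,22,0] → ·  [on edge]
    (7,1)@(15, 3): e=[0,-20,30] → ·  [on edge]
    (4,2)@(9, 5): e=[-8,18,0] → ·  [on edge]
    (6,2)@(13, 5): e=[0,-10,20] → ·  [on edge]
    (4,3)@(9, 7): e=[-4,14,0] → ·  [on edge]
    (5,3)@(11, 7): e=[0,0,10] → ·  [on edge]
    (4,4)@(9, 9): e=[0,10,0] → █  [on edge]
    (5,4)@(11, 9): e=[4,-4,10] → ·
    (3,5)@(7, 11): e=[0,20,-10] → ·  [on edge]
    (4,5)@(9, 11): e=[4,6,0] → █  [on edge]
    (5,5)@(11, 11): e=[8,-8,10] → ·
    (2,6)@(5, 13): e=[0,30,-20] → ·  [on edge]
    (4,6)@(9, 13): e=[8,2,0] → █  [on edge]
    (1,7)@(3, 15): e=[0,40,-30] → ·  [on edge]
    (4,7)@(9, 15): e=[12,-2,0] → ·  [on edge]
  covered (3 px):
    · · · · · · · ·
    · · · · · · · ·
    · · · · · · · ·
    · · · · · · · ·
    · · · · █ · · ·
    · · · · █ · · ·
    · · · · █ · · ·
    · · · · · · · ·
T1:
  2·area = 8  (B↔C swapped to make it positive)
  edge (16, 2)→(12, 8): d=(-4,6) right/bottom  bias=-1
  edge (12, 8)→(8, 12): d=(-4,4) right/bottom  bias=-1
  edge (8, 12)→(16, 2): d=(8,-10) top-left  bias=+0
    (7,2)@(15, 5): e=[-6,0,14] → ·  [on edge]
    (6,3)@(13, 7): e=[-2,0,10] → ·  [on edge]
    (5,4)@(11, 9): e=[2,0,6] → ·  [on edge]
    (4,5)@(9, 11): e=[6,0,2] → ·  [on edge]
    (3,6)@(7, 13): e=[10,0,-2] → ·  [on edge]
    (2,7)@(5, 15): e=[14,0,-6] → ·  [on edge]
  covered (0 px):
    · · · · · · · ·
    · · · · · · · ·
    · · · · · · · ·
    · · · · · · · ·
    · · · · · · · ·
    · · · · · · · ·
    · · · · · · · ·
    · · · · · · · ·
T2:
  2·area = 16  (B↔C swapped to make it positive)
  edge (2, 8)→(2, 0): d=(0,-8) top-left  bias=+0
  edge (2, 0)→(4, 4): d=(2,4) right/bottom  bias=-1
  edge (4, 4)→(2, 8): d=(-2,4) right/bottom  bias=-1
    (1,1)@(3, 3): e=[8,2,6] → █
    (2,1)@(5, 3): e=[24,-6,-2] → ·
    (1,2)@(3, 5): e=[8,6,2] → █
    (2,2)@(5, 5): e=[24,-2,-6] → ·
    (1,3)@(3, 7): e=[8,10,-2] → ·
  covered (2 px):
    · · · · · · · ·
    · █ · · · · · ·
    · █ · · · · · ·
    · · · · · · · ·
    · · · · · · · ·
    · · · · · · · ·
    · · · · · · · ·
    · · · · · · · ·
T3:
  2·area = 24
  edge (16, 6)→(4, 12): d=(-12,6) right/bottom  bias=-1
  edge (4, 12)→(12, 6): d=(8,-6) top-left  bias=+0
  edge (12, 6)→(16, 6): d=(4,0) top-left  bias=+0
    (5,3)@(11, 7): e=[18,2,4] → █
    (6,3)@(13, 7): e=[6,14,4] → █
    (7,3)@(15, 7): e=[-6,26,4] → ·
    (4,4)@(9, 9): e=[6,6,12] → █
    (5,4)@(11, 9): e=[-6,18,12] → ·
    (6,4)@(13, 9): e=[-18,30,12] → ·
    (4,5)@(9, 11): e=[-18,22,20] → ·
  covered (3 px):
    · · · · · · · ·
    · · · · · · · ·
    · · · · · · · ·
    · · · · · █ █ ·
    · · · · █ · · ·
    · · · · · · · ·
    · · · · · · · ·
    · · · · · · · ·
T4:
  2·area = 16  (B↔C swapped to make it positive)
  edge (14, 12)→(14, 14): d=(0,2) right/bottom  bias=-1
  edge (14, 14)→(6, 1): d=(-8,-13) top-left  bias=+0
  edge (6, 1)→(14, 12): d=(8,11) right/bottom  bias=-1
    (5,4)@(11, 9): e=[6,1,9] → █
    (6,4)@(13, 9): e=[2,27,-13] → ·
    (5,5)@(11, 11): e=[6,-15,25] → ·
    (6,5)@(13, 11): e=[2,11,3] → █
    (7,5)@(15, 11): e=[-2,37,-19] → ·
    (6,6)@(13, 13): e=[2,-5,19] → ·
  covered (2 px):
    · · · · · · · ·
    · · · · · · · ·
    · · · · · · · ·
    · · · · · · · ·
    · · · · · █ · ·
    · · · · · · █ ·
    · · · · · · · ·
    · · · · · · · ·

Final: [14,4,6]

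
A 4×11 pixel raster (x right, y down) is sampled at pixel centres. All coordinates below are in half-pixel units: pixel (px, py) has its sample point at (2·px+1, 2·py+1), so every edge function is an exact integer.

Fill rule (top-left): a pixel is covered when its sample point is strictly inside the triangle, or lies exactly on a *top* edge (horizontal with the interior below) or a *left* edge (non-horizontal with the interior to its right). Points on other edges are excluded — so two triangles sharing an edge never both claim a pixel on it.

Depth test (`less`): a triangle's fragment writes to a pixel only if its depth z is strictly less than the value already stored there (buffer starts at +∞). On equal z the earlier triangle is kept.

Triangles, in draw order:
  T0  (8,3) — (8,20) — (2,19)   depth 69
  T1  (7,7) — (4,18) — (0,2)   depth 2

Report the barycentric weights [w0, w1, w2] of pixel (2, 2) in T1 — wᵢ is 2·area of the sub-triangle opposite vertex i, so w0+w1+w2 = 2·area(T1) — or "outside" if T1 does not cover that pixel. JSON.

T0:
  2·area = 102
  edge (8, 3)→(8, 20): d=(0,17) right/bottom  bias=-1
  edge (8, 20)→(2, 19): d=(-6,-1) top-left  bias=+0
  edge (2, 19)→(8, 3): d=(6,-16) top-left  bias=+0
    (3,3)@(7, 7): e=[17,77,8] → X
    (3,4)@(7, 9): e=[17,65,20] → X
    (2,5)@(5, 11): e=[51,51,0] → X  [on edge]
    (2,6)@(5, 13): e=[51,39,12] → X
    (2,7)@(5, 15): e=[51,27,24] → X
    (1,8)@(3, 17): e=[85,13,4] → X
    (1,9)@(3, 19): e=[85,1,16] → X
    (1,10)@(3, 21): e=[85,-11,28] → .
    (2,10)@(5, 21): e=[51,-9,60] → .
    (3,10)@(7, 21): e=[17,-7,92] → .
  covered (14 px):
    . . . .
    . . . .
    . . . .
    . . . X
    . . . X
    . . X X
    . . X X
    . . X X
    . X X X
    . X X X
    . . . .
T1:
  2·area = 92
  edge (7, 7)→(4, 18): d=(-3,11) right/bottom  bias=-1
  edge (4, 18)→(0, 2): d=(-4,-16) top-left  bias=+0
  edge (0, 2)→(7, 7): d=(7,5) right/bottom  bias=-1
    (0,1)@(1, 3): e=[78,12,2] → X
    (1,1)@(3, 3): e=[56,44,-8] → .
    (0,2)@(1, 5): e=[72,4,16] → X
    (1,2)@(3, 5): e=[50,36,6] → X
    (2,2)@(5, 5): e=[28,68,-4] → .
    (0,3)@(1, 7): e=[66,-4,30] → .
    (1,3)@(3, 7): e=[44,28,20] → X
    (2,3)@(5, 7): e=[22,60,10] → X
    (3,3)@(7, 7): e=[0,92,0] → .  [on edge]
    (1,4)@(3, 9): e=[38,20,34] → X
    (3,4)@(7, 9): e=[-6,84,14] → .
    (1,5)@(3, 11): e=[32,12,48] → X
  covered (11 px):
    . . . .
    X . . .
    X X . .
    . X X .
    . X X .
    . X X .
    . X X .
    . . . .
    . . . .
    . . . .
    . . . .

Final: "outside"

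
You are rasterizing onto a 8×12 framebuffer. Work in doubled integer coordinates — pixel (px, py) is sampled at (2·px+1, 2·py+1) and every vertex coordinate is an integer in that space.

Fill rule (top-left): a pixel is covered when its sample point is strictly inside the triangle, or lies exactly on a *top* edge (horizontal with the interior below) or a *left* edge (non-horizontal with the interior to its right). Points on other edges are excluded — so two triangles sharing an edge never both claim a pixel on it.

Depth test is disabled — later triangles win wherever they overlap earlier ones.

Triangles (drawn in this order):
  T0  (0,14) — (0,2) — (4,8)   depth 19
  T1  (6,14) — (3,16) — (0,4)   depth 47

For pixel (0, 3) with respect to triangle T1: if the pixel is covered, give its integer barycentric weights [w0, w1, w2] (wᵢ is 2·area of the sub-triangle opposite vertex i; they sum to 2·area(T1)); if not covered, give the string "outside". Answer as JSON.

T0:
  2·area = 48
  edge (0, 14)→(0, 2): d=(0,-12) top-left  bias=+0
  edge (0, 2)→(4, 8): d=(4,6) right/bottom  bias=-1
  edge (4, 8)→(0, 14): d=(-4,6) right/bottom  bias=-1
    (0,2)@(1, 5): e=[12,6,30] → X
    (1,2)@(3, 5): e=[36,-6,18] → .
    (0,3)@(1, 7): e=[12,14,22] → X
    (1,3)@(3, 7): e=[36,2,10] → X
    (2,3)@(5, 7): e=[60,-10,-2] → .
    (0,4)@(1, 9): e=[12,22,14] → X
    (2,4)@(5, 9): e=[60,-2,-10] → .
    (0,5)@(1, 11): e=[12,30,6] → X
    (1,5)@(3, 11): e=[36,18,-6] → .
    (0,6)@(1, 13): e=[12,38,-2] → .
  covered (6 px):
    . . . . . . . .
    . . . . . . . .
    X . . . . . . .
    X X . . . . . .
    X X . . . . . .
    X . . . . . . .
    . . . . . . . .
    . . . . . . . .
    . . . . . . . .
    . . . . . . . .
    . . . . . . . .
    . . . . . . . .
T1:
  2·area = 42
  edge (6, 14)→(3, 16): d=(-3,2) right/bottom  bias=-1
  edge (3, 16)→(0, 4): d=(-3,-12) top-left  bias=+0
  edge (0, 4)→(6, 14): d=(6,10) right/bottom  bias=-1
    (0,3)@(1, 7): e=[31,3,8] → X
    (1,3)@(3, 7): e=[27,27,-12] → .
    (0,4)@(1, 9): e=[25,-3,20] → .
    (1,4)@(3, 9): e=[21,21,0] → .  [on edge]
    (1,5)@(3, 11): e=[15,15,12] → X
    (2,5)@(5, 11): e=[11,39,-8] → .
    (1,6)@(3, 13): e=[9,9,24] → X
    (2,6)@(5, 13): e=[5,33,4] → X
    (3,6)@(7, 13): e=[1,57,-16] → .
    (1,7)@(3, 15): e=[3,3,36] → X
    (2,7)@(5, 15): e=[-1,27,16] → .
    (1,8)@(3, 17): e=[-3,-3,48] → .
    (4,9)@(9, 19): e=[-21,63,0] → .  [on edge]
  covered (5 px):
    . . . . . . . .
    . . . . . . . .
    . . . . . . . .
    X . . . . . . .
    . . . . . . . .
    . X . . . . . .
    . X X . . . . .
    . X . . . . . .
    . . . . . . . .
    . . . . . . . .
    . . . . . . . .
    . . . . . . . .

Result: [3,8,31]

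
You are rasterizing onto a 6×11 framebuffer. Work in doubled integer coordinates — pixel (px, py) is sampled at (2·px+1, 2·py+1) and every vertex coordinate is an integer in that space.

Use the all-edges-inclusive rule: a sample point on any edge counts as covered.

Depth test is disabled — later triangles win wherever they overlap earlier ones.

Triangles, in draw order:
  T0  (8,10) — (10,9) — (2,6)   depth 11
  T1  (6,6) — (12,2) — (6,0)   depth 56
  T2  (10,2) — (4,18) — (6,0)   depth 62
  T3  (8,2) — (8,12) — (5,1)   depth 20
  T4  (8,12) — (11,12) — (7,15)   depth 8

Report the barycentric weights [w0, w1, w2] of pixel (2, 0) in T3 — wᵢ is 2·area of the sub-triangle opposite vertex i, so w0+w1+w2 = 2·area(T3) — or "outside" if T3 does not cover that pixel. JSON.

T0:
  2·area = 14  (B↔C swapped to make it positive)
  edge (8, 10)→(2, 6): d=(-6,-4) inclusive
  edge (2, 6)→(10, 9): d=(8,3) inclusive
  edge (10, 9)→(8, 10): d=(-2,1) inclusive
    (3,4)@(7, 9): e=[2,9,3] → █
    (4,4)@(9, 9): e=[10,3,1] → █
    (5,4)@(11, 9): e=[18,-3,-1] → ·
    (3,5)@(7, 11): e=[-10,25,-1] → ·
    (4,5)@(9, 11): e=[-2,19,-3] → ·
  covered (2 px):
    · · · · · ·
    · · · · · ·
    · · · · · ·
    · · · · · ·
    · · · █ █ ·
    · · · · · ·
    · · · · · ·
    · · · · · ·
    · · · · · ·
    · · · · · ·
    · · · · · ·
T1:
  2·area = 36  (B↔C swapped to make it positive)
  edge (6, 6)→(6, 0): d=(0,-6) inclusive
  edge (6, 0)→(12, 2): d=(6,2) inclusive
  edge (12, 2)→(6, 6): d=(-6,4) inclusive
    (3,0)@(7, 1): e=[6,4,26] → █
    (4,0)@(9, 1): e=[18,0,18] → █  [on edge]
    (5,0)@(11, 1): e=[30,-4,10] → ·
    (3,1)@(7, 3): e=[6,16,14] → █
    (5,1)@(11, 3): e=[30,8,-2] → ·
    (3,2)@(7, 5): e=[6,28,2] → █
    (4,2)@(9, 5): e=[18,24,-6] → ·
    (3,3)@(7, 7): e=[6,40,-10] → ·
  covered (5 px):
    · · · █ █ ·
    · · · █ █ ·
    · · · █ · ·
    · · · · · ·
    · · · · · ·
    · · · · · ·
    · · · · · ·
    · · · · · ·
    · · · · · ·
    · · · · · ·
    · · · · · ·
T2:
  2·area = 76
  edge (10, 2)→(4, 18): d=(-6,16) inclusive
  edge (4, 18)→(6, 0): d=(2,-18) inclusive
  edge (6, 0)→(10, 2): d=(4,2) inclusive
    (3,0)@(7, 1): e=[54,20,2] → █
    (4,0)@(9, 1): e=[22,56,-2] → ·
    (3,1)@(7, 3): e=[42,24,10] → █
    (4,1)@(9, 3): e=[10,60,6] → █
    (5,1)@(11, 3): e=[-22,96,2] → ·
    (3,2)@(7, 5): e=[30,28,18] → █
    (4,2)@(9, 5): e=[-2,64,14] → ·
    (3,3)@(7, 7): e=[18,32,26] → █
    (4,3)@(9, 7): e=[-14,68,22] → ·
    (2,4)@(5, 9): e=[38,0,38] → █  [on edge]
    (4,4)@(9, 9): e=[-26,72,30] → ·
    (2,5)@(5, 11): e=[26,4,46] → █
  covered (10 px):
    · · · █ · ·
    · · · █ █ ·
    · · · █ · ·
    · · · █ · ·
    · · █ █ · ·
    · · █ · · ·
    · · █ · · ·
    · · █ · · ·
    · · · · · ·
    · · · · · ·
    · · · · · ·
T3:
  2·area = 30
  edge (8, 2)→(8, 12): d=(0,10) inclusive
  edge (8, 12)→(5, 1): d=(-3,-11) inclusive
  edge (5, 1)→(8, 2): d=(3,1) inclusive
    (2,0)@(5, 1): e=[30,0,0] → █  [on edge]
    (3,0)@(7, 1): e=[10,22,-2] → ·
    (2,1)@(5, 3): e=[30,-6,6] → ·
    (3,1)@(7, 3): e=[10,16,4] → █
    (4,1)@(9, 3): e=[-10,38,2] → ·
    (5,1)@(11, 3): e=[-30,60,0] → ·  [on edge]
    (3,2)@(7, 5): e=[10,10,10] → █
    (4,2)@(9, 5): e=[-10,32,8] → ·
    (3,3)@(7, 7): e=[10,4,16] → █
    (4,3)@(9, 7): e=[-10,26,14] → ·
    (3,4)@(7, 9): e=[10,-2,22] → ·
  covered (4 px):
    · · █ · · ·
    · · · █ · ·
    · · · █ · ·
    · · · █ · ·
    · · · · · ·
    · · · · · ·
    · · · · · ·
    · · · · · ·
    · · · · · ·
    · · · · · ·
    · · · · · ·
T4:
  2·area = 9
  edge (8, 12)→(11, 12): d=(3,0) inclusive
  edge (11, 12)→(7, 15): d=(-4,3) inclusive
  edge (7, 15)→(8, 12): d=(1,-3) inclusive
    (5,1)@(11, 3): e=[-27,36,0] → ·  [on edge]
    (4,4)@(9, 9): e=[-9,18,0] → ·  [on edge]
    (4,6)@(9, 13): e=[3,2,4] → █
    (5,6)@(11, 13): e=[3,-4,10] → ·
    (3,7)@(7, 15): e=[9,0,0] → █  [on edge]
    (4,7)@(9, 15): e=[9,-6,6] → ·
    (3,8)@(7, 17): e=[15,-8,2] → ·
    (2,10)@(5, 21): e=[27,-18,0] → ·  [on edge]
  covered (2 px):
    · · · · · ·
    · · · · · ·
    · · · · · ·
    · · · · · ·
    · · · · · ·
    · · · · · ·
    · · · · █ ·
    · · · █ · ·
    · · · · · ·
    · · · · · ·
    · · · · · ·

Answer: [0,0,30]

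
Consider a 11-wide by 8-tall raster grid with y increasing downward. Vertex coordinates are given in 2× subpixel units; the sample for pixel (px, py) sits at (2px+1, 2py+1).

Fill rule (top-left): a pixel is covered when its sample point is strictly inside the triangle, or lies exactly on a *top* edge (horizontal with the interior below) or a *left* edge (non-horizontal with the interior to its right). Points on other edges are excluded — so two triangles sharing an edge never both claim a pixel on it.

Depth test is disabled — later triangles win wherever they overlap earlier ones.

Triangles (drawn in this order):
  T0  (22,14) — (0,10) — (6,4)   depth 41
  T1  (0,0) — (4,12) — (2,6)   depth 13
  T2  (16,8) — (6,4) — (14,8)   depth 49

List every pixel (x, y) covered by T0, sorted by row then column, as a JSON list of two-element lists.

T0:
  2·area = 156
  edge (22, 14)→(0, 10): d=(-22,-4) top-left  bias=+0
  edge (0, 10)→(6, 4): d=(6,-6) top-left  bias=+0
  edge (6, 4)→(22, 14): d=(16,10) right/bottom  bias=-1
    (4,0)@(9, 1): e=[234,0,-78] → ·  [on edge]
    (3,1)@(7, 3): e=[182,0,-26] → ·  [on edge]
    (2,2)@(5, 5): e=[130,0,26] → █  [on edge]
    (3,2)@(7, 5): e=[138,12,6] → █
    (4,2)@(9, 5): e=[146,24,-14] → ·
    (1,3)@(3, 7): e=[78,0,78] → █  [on edge]
    (4,3)@(9, 7): e=[102,36,18] → █
    (5,3)@(11, 7): e=[110,48,-2] → ·
    (0,4)@(1, 9): e=[26,0,130] → █  [on edge]
    (5,4)@(11, 9): e=[66,60,30] → █
    (6,4)@(13, 9): e=[74,72,10] → █
    (7,4)@(15, 9): e=[82,84,-10] → ·
  covered (21 px):
    · · · · · · · · · · ·
    · · · · · · · · · · ·
    · · █ █ · · · · · · ·
    · █ █ █ █ · · · · · ·
    █ █ █ █ █ █ █ · · · ·
    · · · █ █ █ █ █ █ · ·
    · · · · · · · · █ █ ·
    · · · · · · · · · · ·
T1:
  degenerate (2·area = 0) — covers nothing
T2:
  2·area = 8  (B↔C swapped to make it positive)
  edge (16, 8)→(14, 8): d=(-2,0) right/bottom  bias=-1
  edge (14, 8)→(6, 4): d=(-8,-4) top-left  bias=+0
  edge (6, 4)→(16, 8): d=(10,4) right/bottom  bias=-1
    (6,3)@(13, 7): e=[2,4,2] → █
    (7,3)@(15, 7): e=[2,12,-6] → ·
    (6,4)@(13, 9): e=[-2,-12,22] → ·
  covered (1 px):
    · · · · · · · · · · ·
    · · · · · · · · · · ·
    · · · · · · · · · · ·
    · · · · · · █ · · · ·
    · · · · · · · · · · ·
    · · · · · · · · · · ·
    · · · · · · · · · · ·
    · · · · · · · · · · ·

Final: [[2,2],[3,2],[1,3],[2,3],[3,3],[4,3],[0,4],[1,4],[2,4],[3,4],[4,4],[5,4],[6,4],[3,5],[4,5],[5,5],[6,5],[7,5],[8,5],[8,6],[9,6]]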